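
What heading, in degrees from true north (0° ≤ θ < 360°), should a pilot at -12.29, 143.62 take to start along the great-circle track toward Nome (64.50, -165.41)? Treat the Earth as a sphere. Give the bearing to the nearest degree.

20°

Δλ = -165.41 − 143.62 = -309.03°; wrapped into (−180°, 180°]: 50.97°.
θ = atan2( sin Δλ · cos φ₂ , cos φ₁ · sin φ₂ − sin φ₁ · cos φ₂ · cos Δλ )
  = atan2(0.33443, 0.93961) = 19.592° → normalised to [0°, 360°): 19.592°.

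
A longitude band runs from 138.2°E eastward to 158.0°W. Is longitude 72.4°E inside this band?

Band width going east from +138.2° to -158.0°: ((-158.0 − 138.2) mod 360) = 63.8°.
Offset of +72.4° east of the west edge: ((72.4 − 138.2) mod 360) = 294.2°.
294.2° > 63.8° ⇒ outside.

No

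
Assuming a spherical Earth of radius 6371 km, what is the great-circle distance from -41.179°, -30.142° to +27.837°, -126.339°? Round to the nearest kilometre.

12486 km

Δλ = -126.339 − -30.142 = -96.197°.
Δφ = 27.837 − -41.179 = 69.016°.
a = sin²(Δφ/2) + cos φ₁ · cos φ₂ · sin²(Δλ/2) = 0.689648.
c = 2·atan2(√a, √(1−a)) = 1.95983 rad → d = 6371·c ≈ 12486.09 km.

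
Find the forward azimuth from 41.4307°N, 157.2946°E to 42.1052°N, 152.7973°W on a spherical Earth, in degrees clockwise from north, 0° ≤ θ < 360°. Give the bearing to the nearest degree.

72°

Δλ = -152.7973 − 157.2946 = -310.0919°; wrapped into (−180°, 180°]: 49.9081°.
θ = atan2( sin Δλ · cos φ₂ , cos φ₁ · sin φ₂ − sin φ₁ · cos φ₂ · cos Δλ )
  = atan2(0.56757, 0.18654) = 71.807° → normalised to [0°, 360°): 71.807°.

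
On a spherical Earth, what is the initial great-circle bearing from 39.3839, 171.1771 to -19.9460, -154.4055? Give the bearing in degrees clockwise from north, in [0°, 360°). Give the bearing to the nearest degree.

145°

Δλ = -154.4055 − 171.1771 = -325.5826°; wrapped into (−180°, 180°]: 34.4174°.
θ = atan2( sin Δλ · cos φ₂ , cos φ₁ · sin φ₂ − sin φ₁ · cos φ₂ · cos Δλ )
  = atan2(0.53131, -0.75570) = 144.890° → normalised to [0°, 360°): 144.890°.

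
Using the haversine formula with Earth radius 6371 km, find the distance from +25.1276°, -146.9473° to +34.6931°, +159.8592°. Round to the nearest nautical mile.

2795 nmi

Δλ = 159.8592 − -146.9473 = 306.8065°; wrapped into (−180°, 180°]: -53.1935°.
Δφ = 34.6931 − 25.1276 = 9.5655°.
a = sin²(Δφ/2) + cos φ₁ · cos φ₂ · sin²(Δλ/2) = 0.156162.
c = 2·atan2(√a, √(1−a)) = 0.81251 rad → d = 6371·c ≈ 5176.52 km ≈ 2795.10 nmi.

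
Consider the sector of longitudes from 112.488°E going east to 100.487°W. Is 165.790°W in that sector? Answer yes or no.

Yes

Band width going east from +112.488° to -100.487°: ((-100.487 − 112.488) mod 360) = 147.025°.
Offset of -165.790° east of the west edge: ((-165.790 − 112.488) mod 360) = 81.722°.
81.722° ≤ 147.025° ⇒ inside.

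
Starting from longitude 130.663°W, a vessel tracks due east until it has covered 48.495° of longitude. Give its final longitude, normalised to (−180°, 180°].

82.168°W

Start at -130.663°; shift +48.495° → -82.168°.
-82.168° already lies in (−180°, 180°].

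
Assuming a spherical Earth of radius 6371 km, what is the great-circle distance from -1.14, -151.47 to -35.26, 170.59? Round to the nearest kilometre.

5455 km

Δλ = 170.59 − -151.47 = 322.06°; wrapped into (−180°, 180°]: -37.94°.
Δφ = -35.26 − -1.14 = -34.12°.
a = sin²(Δφ/2) + cos φ₁ · cos φ₂ · sin²(Δλ/2) = 0.172337.
c = 2·atan2(√a, √(1−a)) = 0.85618 rad → d = 6371·c ≈ 5454.73 km.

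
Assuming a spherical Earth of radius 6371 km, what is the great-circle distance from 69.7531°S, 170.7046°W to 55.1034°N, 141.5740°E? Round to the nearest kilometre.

14402 km

Δλ = 141.5740 − -170.7046 = 312.2786°; wrapped into (−180°, 180°]: -47.7214°.
Δφ = 55.1034 − -69.7531 = 124.8565°.
a = sin²(Δφ/2) + cos φ₁ · cos φ₂ · sin²(Δλ/2) = 0.818158.
c = 2·atan2(√a, √(1−a)) = 2.26051 rad → d = 6371·c ≈ 14401.71 km.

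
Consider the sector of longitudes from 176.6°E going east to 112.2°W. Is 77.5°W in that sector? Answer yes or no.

No

Band width going east from +176.6° to -112.2°: ((-112.2 − 176.6) mod 360) = 71.2°.
Offset of -77.5° east of the west edge: ((-77.5 − 176.6) mod 360) = 105.9°.
105.9° > 71.2° ⇒ outside.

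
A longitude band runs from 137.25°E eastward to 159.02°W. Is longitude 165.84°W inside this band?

Yes

Band width going east from +137.25° to -159.02°: ((-159.02 − 137.25) mod 360) = 63.73°.
Offset of -165.84° east of the west edge: ((-165.84 − 137.25) mod 360) = 56.91°.
56.91° ≤ 63.73° ⇒ inside.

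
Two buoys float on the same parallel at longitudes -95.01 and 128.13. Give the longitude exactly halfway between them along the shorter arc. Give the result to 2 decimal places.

-163.44°

Signed shortest Δλ from -95.01° to +128.13° is -136.86°.
Midpoint longitude = -95.01° + (-136.86°)/2 = -95.01° − 68.43° = -163.44°.
(The naïve average (-95.01 + +128.13)/2 = 16.56° is on the wrong side of the globe.)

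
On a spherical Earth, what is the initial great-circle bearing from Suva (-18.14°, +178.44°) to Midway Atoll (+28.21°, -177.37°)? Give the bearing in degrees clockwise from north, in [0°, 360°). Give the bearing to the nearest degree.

Δλ = -177.37 − 178.44 = -355.81°; wrapped into (−180°, 180°]: 4.19°.
θ = atan2( sin Δλ · cos φ₂ , cos φ₁ · sin φ₂ − sin φ₁ · cos φ₂ · cos Δλ )
  = atan2(0.06439, 0.72284) = 5.090° → normalised to [0°, 360°): 5.090°.

5°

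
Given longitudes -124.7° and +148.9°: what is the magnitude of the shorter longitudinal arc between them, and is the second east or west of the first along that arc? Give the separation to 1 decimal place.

Raw difference: 148.9 − -124.7 = 273.6°.
Normalise into (−180°, 180°]: 273.6° − 360° = -86.4°.
Negative ⇒ the second point lies to the west; separation 86.4°.

86.4° west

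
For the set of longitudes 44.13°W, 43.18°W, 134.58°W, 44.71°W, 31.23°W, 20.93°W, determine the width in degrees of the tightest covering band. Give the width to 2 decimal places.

Sort the longitudes: -134.58°, -44.71°, -44.13°, -43.18°, -31.23°, -20.93°.
Eastward gaps between consecutive values (wrapping around): 89.87°, 0.58°, 0.95°, 11.95°, 10.30°, 246.35°.
Largest gap = 246.35° ⇒ minimal covering band is its complement: 360° − 246.35° = 113.65°.
Band runs from -134.58° eastward to -20.93°.

113.65°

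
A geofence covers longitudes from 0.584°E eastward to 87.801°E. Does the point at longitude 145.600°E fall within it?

Band width going east from +0.584° to +87.801°: ((87.801 − 0.584) mod 360) = 87.217°.
Offset of +145.600° east of the west edge: ((145.600 − 0.584) mod 360) = 145.016°.
145.016° > 87.217° ⇒ outside.

No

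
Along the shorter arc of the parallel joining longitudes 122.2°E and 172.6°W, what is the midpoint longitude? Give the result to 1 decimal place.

Signed shortest Δλ from +122.2° to -172.6° is +65.2°.
Midpoint longitude = +122.2° + (+65.2°)/2 = +122.2° + 32.6° = +154.8°.
(The naïve average (+122.2 + -172.6)/2 = -25.2° is on the wrong side of the globe.)

154.8°E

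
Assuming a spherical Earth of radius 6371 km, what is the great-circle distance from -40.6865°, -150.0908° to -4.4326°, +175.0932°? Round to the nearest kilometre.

5321 km

Δλ = 175.0932 − -150.0908 = 325.1840°; wrapped into (−180°, 180°]: -34.8160°.
Δφ = -4.4326 − -40.6865 = 36.2539°.
a = sin²(Δφ/2) + cos φ₁ · cos φ₂ · sin²(Δλ/2) = 0.164465.
c = 2·atan2(√a, √(1−a)) = 0.83515 rad → d = 6371·c ≈ 5320.72 km.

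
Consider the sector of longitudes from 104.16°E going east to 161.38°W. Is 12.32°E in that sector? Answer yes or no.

Band width going east from +104.16° to -161.38°: ((-161.38 − 104.16) mod 360) = 94.46°.
Offset of +12.32° east of the west edge: ((12.32 − 104.16) mod 360) = 268.16°.
268.16° > 94.46° ⇒ outside.

No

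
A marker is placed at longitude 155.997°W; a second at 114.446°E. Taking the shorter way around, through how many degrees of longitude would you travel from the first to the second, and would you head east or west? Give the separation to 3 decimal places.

Raw difference: 114.446 − -155.997 = 270.443°.
Normalise into (−180°, 180°]: 270.443° − 360° = -89.557°.
Negative ⇒ the second point lies to the west; separation 89.557°.

89.557° west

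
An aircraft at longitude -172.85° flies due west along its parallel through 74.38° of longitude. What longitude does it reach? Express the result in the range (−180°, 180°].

Start at -172.85°; shift −74.38° → -247.23°.
-247.23° lies outside (−180°, 180°]; add 360° → +112.77°.

+112.77°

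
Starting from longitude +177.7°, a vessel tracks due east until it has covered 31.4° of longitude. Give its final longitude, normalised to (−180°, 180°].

-150.9°

Start at +177.7°; shift +31.4° → +209.1°.
+209.1° lies outside (−180°, 180°]; subtract 360° → -150.9°.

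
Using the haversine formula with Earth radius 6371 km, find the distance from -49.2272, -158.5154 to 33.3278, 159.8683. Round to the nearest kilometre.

Δλ = 159.8683 − -158.5154 = 318.3837°; wrapped into (−180°, 180°]: -41.6163°.
Δφ = 33.3278 − -49.2272 = 82.5550°.
a = sin²(Δφ/2) + cos φ₁ · cos φ₂ · sin²(Δλ/2) = 0.504072.
c = 2·atan2(√a, √(1−a)) = 1.57894 rad → d = 6371·c ≈ 10059.44 km.

10059 km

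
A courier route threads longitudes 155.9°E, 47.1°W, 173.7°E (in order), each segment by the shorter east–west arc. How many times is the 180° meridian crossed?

Leg 1: +155.9° → -47.1°, shortest Δλ = 157.0° (east) — crosses 180°.
Leg 2: -47.1° → +173.7°, shortest Δλ = -139.2° (west) — crosses 180°.
Total crossings: 2.

2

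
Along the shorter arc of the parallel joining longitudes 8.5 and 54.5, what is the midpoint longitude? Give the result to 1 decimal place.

Signed shortest Δλ from +8.5° to +54.5° is +46.0°.
Midpoint longitude = +8.5° + (+46.0°)/2 = +8.5° + 23.0° = +31.5°.

+31.5°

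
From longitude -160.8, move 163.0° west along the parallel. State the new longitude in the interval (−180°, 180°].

+36.2°

Start at -160.8°; shift −163.0° → -323.8°.
-323.8° lies outside (−180°, 180°]; add 360° → +36.2°.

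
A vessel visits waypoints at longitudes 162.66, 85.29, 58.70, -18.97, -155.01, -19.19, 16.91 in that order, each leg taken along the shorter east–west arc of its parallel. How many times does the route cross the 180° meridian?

0

Leg 1: +162.66° → +85.29°, shortest Δλ = -77.37° (west) — does not cross 180°.
Leg 2: +85.29° → +58.70°, shortest Δλ = -26.59° (west) — does not cross 180°.
Leg 3: +58.70° → -18.97°, shortest Δλ = -77.67° (west) — does not cross 180°.
Leg 4: -18.97° → -155.01°, shortest Δλ = -136.04° (west) — does not cross 180°.
Leg 5: -155.01° → -19.19°, shortest Δλ = 135.82° (east) — does not cross 180°.
Leg 6: -19.19° → +16.91°, shortest Δλ = 36.1° (east) — does not cross 180°.
Total crossings: 0.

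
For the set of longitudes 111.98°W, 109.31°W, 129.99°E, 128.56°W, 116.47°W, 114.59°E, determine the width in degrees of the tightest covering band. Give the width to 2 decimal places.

Sort the longitudes: -128.56°, -116.47°, -111.98°, -109.31°, +114.59°, +129.99°.
Eastward gaps between consecutive values (wrapping around): 12.09°, 4.49°, 2.67°, 223.90°, 15.40°, 101.45°.
Largest gap = 223.90° ⇒ minimal covering band is its complement: 360° − 223.90° = 136.10°.
Band runs from +114.59° eastward to -109.31°, crossing the antimeridian.

136.10°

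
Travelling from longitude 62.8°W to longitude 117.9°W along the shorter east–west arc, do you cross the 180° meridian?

Signed shortest Δλ = ((-117.9 − -62.8 + 180) mod 360) − 180 = -55.1°.
Going west by 55.1° from -62.8° reaches -117.9° without touching 180°.

No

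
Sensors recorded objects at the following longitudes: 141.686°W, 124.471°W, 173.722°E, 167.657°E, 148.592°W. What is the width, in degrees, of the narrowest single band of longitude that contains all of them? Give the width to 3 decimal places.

67.872°

Sort the longitudes: -148.592°, -141.686°, -124.471°, +167.657°, +173.722°.
Eastward gaps between consecutive values (wrapping around): 6.906°, 17.215°, 292.128°, 6.065°, 37.686°.
Largest gap = 292.128° ⇒ minimal covering band is its complement: 360° − 292.128° = 67.872°.
Band runs from +167.657° eastward to -124.471°, crossing the antimeridian.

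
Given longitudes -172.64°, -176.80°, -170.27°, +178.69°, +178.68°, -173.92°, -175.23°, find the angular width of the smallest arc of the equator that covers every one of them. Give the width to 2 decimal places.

11.05°

Sort the longitudes: -176.80°, -175.23°, -173.92°, -172.64°, -170.27°, +178.68°, +178.69°.
Eastward gaps between consecutive values (wrapping around): 1.57°, 1.31°, 1.28°, 2.37°, 348.95°, 0.01°, 4.51°.
Largest gap = 348.95° ⇒ minimal covering band is its complement: 360° − 348.95° = 11.05°.
Band runs from +178.68° eastward to -170.27°, crossing the antimeridian.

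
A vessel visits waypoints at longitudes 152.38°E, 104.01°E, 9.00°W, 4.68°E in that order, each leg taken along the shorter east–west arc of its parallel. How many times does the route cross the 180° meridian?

Leg 1: +152.38° → +104.01°, shortest Δλ = -48.37° (west) — does not cross 180°.
Leg 2: +104.01° → -9.00°, shortest Δλ = -113.01° (west) — does not cross 180°.
Leg 3: -9.00° → +4.68°, shortest Δλ = 13.68° (east) — does not cross 180°.
Total crossings: 0.

0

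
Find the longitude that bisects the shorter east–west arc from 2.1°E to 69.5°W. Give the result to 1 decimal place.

Signed shortest Δλ from +2.1° to -69.5° is -71.6°.
Midpoint longitude = +2.1° + (-71.6°)/2 = +2.1° − 35.8° = -33.7°.

33.7°W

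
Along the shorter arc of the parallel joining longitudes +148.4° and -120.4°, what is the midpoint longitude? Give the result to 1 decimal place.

-166.0°

Signed shortest Δλ from +148.4° to -120.4° is +91.2°.
Midpoint longitude = +148.4° + (+91.2°)/2 = +148.4° + 45.6° = +194.0°.
Normalise into (−180°, 180°]: -166.0°.
(The naïve average (+148.4 + -120.4)/2 = 14.0° is on the wrong side of the globe.)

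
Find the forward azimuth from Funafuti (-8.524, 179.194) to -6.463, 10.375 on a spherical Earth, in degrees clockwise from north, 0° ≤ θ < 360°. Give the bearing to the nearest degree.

217°

Δλ = 10.375 − 179.194 = -168.819°.
θ = atan2( sin Δλ · cos φ₂ , cos φ₁ · sin φ₂ − sin φ₁ · cos φ₂ · cos Δλ )
  = atan2(-0.19268, -0.25580) = -143.012° → normalised to [0°, 360°): 216.988°.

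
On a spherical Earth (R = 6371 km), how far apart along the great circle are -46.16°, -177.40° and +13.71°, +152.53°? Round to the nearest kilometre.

7306 km

Δλ = 152.53 − -177.40 = 329.93°; wrapped into (−180°, 180°]: -30.07°.
Δφ = 13.71 − -46.16 = 59.87°.
a = sin²(Δφ/2) + cos φ₁ · cos φ₂ · sin²(Δλ/2) = 0.294300.
c = 2·atan2(√a, √(1−a)) = 1.14681 rad → d = 6371·c ≈ 7306.31 km.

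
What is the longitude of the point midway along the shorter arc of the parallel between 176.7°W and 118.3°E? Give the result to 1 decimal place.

Signed shortest Δλ from -176.7° to +118.3° is -65.0°.
Midpoint longitude = -176.7° + (-65.0°)/2 = -176.7° − 32.5° = -209.2°.
Normalise into (−180°, 180°]: +150.8°.
(The naïve average (-176.7 + +118.3)/2 = -29.2° is on the wrong side of the globe.)

150.8°E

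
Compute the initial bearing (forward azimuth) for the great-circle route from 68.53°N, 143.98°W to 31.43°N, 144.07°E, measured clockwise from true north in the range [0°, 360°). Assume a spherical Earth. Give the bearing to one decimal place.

Δλ = 144.07 − -143.98 = 288.05°; wrapped into (−180°, 180°]: -71.95°.
θ = atan2( sin Δλ · cos φ₂ , cos φ₁ · sin φ₂ − sin φ₁ · cos φ₂ · cos Δλ )
  = atan2(-0.81129, -0.05518) = -93.891° → normalised to [0°, 360°): 266.109°.

266.1°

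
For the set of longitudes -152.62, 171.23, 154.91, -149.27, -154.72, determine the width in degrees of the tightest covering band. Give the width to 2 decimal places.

55.82°

Sort the longitudes: -154.72°, -152.62°, -149.27°, +154.91°, +171.23°.
Eastward gaps between consecutive values (wrapping around): 2.10°, 3.35°, 304.18°, 16.32°, 34.05°.
Largest gap = 304.18° ⇒ minimal covering band is its complement: 360° − 304.18° = 55.82°.
Band runs from +154.91° eastward to -149.27°, crossing the antimeridian.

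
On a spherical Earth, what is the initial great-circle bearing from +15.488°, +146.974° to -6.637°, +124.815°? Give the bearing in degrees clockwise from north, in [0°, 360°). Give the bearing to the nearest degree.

Δλ = 124.815 − 146.974 = -22.159°.
θ = atan2( sin Δλ · cos φ₂ , cos φ₁ · sin φ₂ − sin φ₁ · cos φ₂ · cos Δλ )
  = atan2(-0.37465, -0.35704) = -133.621° → normalised to [0°, 360°): 226.379°.

226°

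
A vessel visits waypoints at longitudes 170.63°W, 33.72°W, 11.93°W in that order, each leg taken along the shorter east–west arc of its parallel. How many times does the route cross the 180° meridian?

Leg 1: -170.63° → -33.72°, shortest Δλ = 136.91° (east) — does not cross 180°.
Leg 2: -33.72° → -11.93°, shortest Δλ = 21.79° (east) — does not cross 180°.
Total crossings: 0.

0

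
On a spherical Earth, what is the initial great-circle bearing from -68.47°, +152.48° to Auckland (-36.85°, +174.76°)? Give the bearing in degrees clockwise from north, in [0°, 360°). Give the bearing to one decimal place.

Δλ = 174.76 − 152.48 = 22.28°.
θ = atan2( sin Δλ · cos φ₂ , cos φ₁ · sin φ₂ − sin φ₁ · cos φ₂ · cos Δλ )
  = atan2(0.30339, 0.46871) = 32.914° → normalised to [0°, 360°): 32.914°.

32.9°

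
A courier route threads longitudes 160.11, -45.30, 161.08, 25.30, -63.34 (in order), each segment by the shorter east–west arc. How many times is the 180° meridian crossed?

Leg 1: +160.11° → -45.30°, shortest Δλ = 154.59° (east) — crosses 180°.
Leg 2: -45.30° → +161.08°, shortest Δλ = -153.62° (west) — crosses 180°.
Leg 3: +161.08° → +25.30°, shortest Δλ = -135.78° (west) — does not cross 180°.
Leg 4: +25.30° → -63.34°, shortest Δλ = -88.64° (west) — does not cross 180°.
Total crossings: 2.

2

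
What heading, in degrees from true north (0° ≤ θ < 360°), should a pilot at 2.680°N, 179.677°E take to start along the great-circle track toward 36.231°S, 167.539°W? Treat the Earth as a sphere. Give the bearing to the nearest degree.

164°

Δλ = -167.539 − 179.677 = -347.216°; wrapped into (−180°, 180°]: 12.784°.
θ = atan2( sin Δλ · cos φ₂ , cos φ₁ · sin φ₂ − sin φ₁ · cos φ₂ · cos Δλ )
  = atan2(0.17849, -0.62718) = 164.114° → normalised to [0°, 360°): 164.114°.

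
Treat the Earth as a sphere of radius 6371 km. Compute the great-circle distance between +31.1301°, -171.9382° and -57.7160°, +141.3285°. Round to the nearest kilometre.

10798 km

Δλ = 141.3285 − -171.9382 = 313.2667°; wrapped into (−180°, 180°]: -46.7333°.
Δφ = -57.7160 − 31.1301 = -88.8461°.
a = sin²(Δφ/2) + cos φ₁ · cos φ₂ · sin²(Δλ/2) = 0.561850.
c = 2·atan2(√a, √(1−a)) = 1.69481 rad → d = 6371·c ≈ 10797.66 km.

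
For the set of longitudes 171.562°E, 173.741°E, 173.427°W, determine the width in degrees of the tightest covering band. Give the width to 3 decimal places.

15.011°

Sort the longitudes: -173.427°, +171.562°, +173.741°.
Eastward gaps between consecutive values (wrapping around): 344.989°, 2.179°, 12.832°.
Largest gap = 344.989° ⇒ minimal covering band is its complement: 360° − 344.989° = 15.011°.
Band runs from +171.562° eastward to -173.427°, crossing the antimeridian.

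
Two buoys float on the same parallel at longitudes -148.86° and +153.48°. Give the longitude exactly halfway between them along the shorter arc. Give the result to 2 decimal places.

-177.69°

Signed shortest Δλ from -148.86° to +153.48° is -57.66°.
Midpoint longitude = -148.86° + (-57.66°)/2 = -148.86° − 28.83° = -177.69°.
(The naïve average (-148.86 + +153.48)/2 = 2.31° is on the wrong side of the globe.)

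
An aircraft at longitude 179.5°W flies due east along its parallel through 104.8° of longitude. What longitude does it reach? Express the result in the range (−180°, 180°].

74.7°W

Start at -179.5°; shift +104.8° → -74.7°.
-74.7° already lies in (−180°, 180°].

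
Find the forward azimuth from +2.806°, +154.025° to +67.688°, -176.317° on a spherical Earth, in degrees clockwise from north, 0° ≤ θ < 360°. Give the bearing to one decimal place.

11.7°

Δλ = -176.317 − 154.025 = -330.342°; wrapped into (−180°, 180°]: 29.658°.
θ = atan2( sin Δλ · cos φ₂ , cos φ₁ · sin φ₂ − sin φ₁ · cos φ₂ · cos Δλ )
  = atan2(0.18786, 0.90787) = 11.691° → normalised to [0°, 360°): 11.691°.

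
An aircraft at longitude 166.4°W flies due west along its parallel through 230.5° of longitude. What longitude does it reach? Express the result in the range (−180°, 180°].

36.9°W

Start at -166.4°; shift −230.5° → -396.9°.
-396.9° lies outside (−180°, 180°]; add 360° → -36.9°.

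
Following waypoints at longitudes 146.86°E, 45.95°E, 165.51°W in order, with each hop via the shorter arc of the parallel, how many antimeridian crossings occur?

1

Leg 1: +146.86° → +45.95°, shortest Δλ = -100.91° (west) — does not cross 180°.
Leg 2: +45.95° → -165.51°, shortest Δλ = 148.54° (east) — crosses 180°.
Total crossings: 1.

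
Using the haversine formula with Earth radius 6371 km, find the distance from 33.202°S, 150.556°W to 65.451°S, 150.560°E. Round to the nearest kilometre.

Δλ = 150.560 − -150.556 = 301.116°; wrapped into (−180°, 180°]: -58.884°.
Δφ = -65.451 − -33.202 = -32.249°.
a = sin²(Δφ/2) + cos φ₁ · cos φ₂ · sin²(Δλ/2) = 0.161127.
c = 2·atan2(√a, √(1−a)) = 0.82610 rad → d = 6371·c ≈ 5263.10 km.

5263 km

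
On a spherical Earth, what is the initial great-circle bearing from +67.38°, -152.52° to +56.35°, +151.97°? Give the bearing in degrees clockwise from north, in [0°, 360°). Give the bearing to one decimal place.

Δλ = 151.97 − -152.52 = 304.49°; wrapped into (−180°, 180°]: -55.51°.
θ = atan2( sin Δλ · cos φ₂ , cos φ₁ · sin φ₂ − sin φ₁ · cos φ₂ · cos Δλ )
  = atan2(-0.45672, 0.03053) = -86.176° → normalised to [0°, 360°): 273.824°.

273.8°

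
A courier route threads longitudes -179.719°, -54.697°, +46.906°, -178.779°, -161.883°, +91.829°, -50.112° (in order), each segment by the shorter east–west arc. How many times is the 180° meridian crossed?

2

Leg 1: -179.719° → -54.697°, shortest Δλ = 125.022° (east) — does not cross 180°.
Leg 2: -54.697° → +46.906°, shortest Δλ = 101.603° (east) — does not cross 180°.
Leg 3: +46.906° → -178.779°, shortest Δλ = 134.315° (east) — crosses 180°.
Leg 4: -178.779° → -161.883°, shortest Δλ = 16.896° (east) — does not cross 180°.
Leg 5: -161.883° → +91.829°, shortest Δλ = -106.288° (west) — crosses 180°.
Leg 6: +91.829° → -50.112°, shortest Δλ = -141.941° (west) — does not cross 180°.
Total crossings: 2.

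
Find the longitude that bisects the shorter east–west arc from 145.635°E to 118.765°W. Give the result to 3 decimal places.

166.565°W

Signed shortest Δλ from +145.635° to -118.765° is +95.600°.
Midpoint longitude = +145.635° + (+95.600°)/2 = +145.635° + 47.800° = +193.435°.
Normalise into (−180°, 180°]: -166.565°.
(The naïve average (+145.635 + -118.765)/2 = 13.435° is on the wrong side of the globe.)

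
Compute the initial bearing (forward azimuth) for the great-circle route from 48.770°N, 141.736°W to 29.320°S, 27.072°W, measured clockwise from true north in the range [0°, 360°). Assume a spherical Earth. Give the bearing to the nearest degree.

Δλ = -27.072 − -141.736 = 114.664°.
θ = atan2( sin Δλ · cos φ₂ , cos φ₁ · sin φ₂ − sin φ₁ · cos φ₂ · cos Δλ )
  = atan2(0.79236, -0.04911) = 93.547° → normalised to [0°, 360°): 93.547°.

94°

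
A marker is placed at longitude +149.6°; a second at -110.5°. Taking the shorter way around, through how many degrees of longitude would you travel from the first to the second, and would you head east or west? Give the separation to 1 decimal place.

Raw difference: -110.5 − 149.6 = -260.1°.
Normalise into (−180°, 180°]: -260.1° + 360° = 99.9°.
Positive ⇒ the second point lies to the east; separation 99.9°.

99.9° east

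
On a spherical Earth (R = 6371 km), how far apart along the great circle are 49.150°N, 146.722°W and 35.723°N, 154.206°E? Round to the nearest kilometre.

4936 km

Δλ = 154.206 − -146.722 = 300.928°; wrapped into (−180°, 180°]: -59.072°.
Δφ = 35.723 − 49.150 = -13.427°.
a = sin²(Δφ/2) + cos φ₁ · cos φ₂ · sin²(Δλ/2) = 0.142714.
c = 2·atan2(√a, √(1−a)) = 0.77478 rad → d = 6371·c ≈ 4936.15 km.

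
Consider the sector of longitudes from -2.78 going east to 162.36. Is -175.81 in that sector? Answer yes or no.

Band width going east from -2.78° to +162.36°: ((162.36 − -2.78) mod 360) = 165.14°.
Offset of -175.81° east of the west edge: ((-175.81 − -2.78) mod 360) = 186.97°.
186.97° > 165.14° ⇒ outside.

No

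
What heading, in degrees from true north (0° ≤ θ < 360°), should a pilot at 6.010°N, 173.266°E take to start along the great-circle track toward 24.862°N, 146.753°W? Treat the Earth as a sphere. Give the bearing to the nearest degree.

Δλ = -146.753 − 173.266 = -320.019°; wrapped into (−180°, 180°]: 39.981°.
θ = atan2( sin Δλ · cos φ₂ , cos φ₁ · sin φ₂ − sin φ₁ · cos φ₂ · cos Δλ )
  = atan2(0.58299, 0.34533) = 59.360° → normalised to [0°, 360°): 59.360°.

59°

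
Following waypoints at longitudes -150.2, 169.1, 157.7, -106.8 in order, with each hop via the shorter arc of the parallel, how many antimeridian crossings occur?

2

Leg 1: -150.2° → +169.1°, shortest Δλ = -40.7° (west) — crosses 180°.
Leg 2: +169.1° → +157.7°, shortest Δλ = -11.4° (west) — does not cross 180°.
Leg 3: +157.7° → -106.8°, shortest Δλ = 95.5° (east) — crosses 180°.
Total crossings: 2.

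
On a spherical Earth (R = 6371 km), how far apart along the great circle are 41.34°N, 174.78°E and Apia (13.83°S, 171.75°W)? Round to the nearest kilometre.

Δλ = -171.75 − 174.78 = -346.53°; wrapped into (−180°, 180°]: 13.47°.
Δφ = -13.83 − 41.34 = -55.17°.
a = sin²(Δφ/2) + cos φ₁ · cos φ₂ · sin²(Δλ/2) = 0.224455.
c = 2·atan2(√a, √(1−a)) = 0.98713 rad → d = 6371·c ≈ 6288.99 km.

6289 km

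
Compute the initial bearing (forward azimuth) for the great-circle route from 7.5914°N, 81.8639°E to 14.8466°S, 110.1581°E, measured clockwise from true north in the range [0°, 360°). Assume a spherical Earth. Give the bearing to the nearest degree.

Δλ = 110.1581 − 81.8639 = 28.2942°.
θ = atan2( sin Δλ · cos φ₂ , cos φ₁ · sin φ₂ − sin φ₁ · cos φ₂ · cos Δλ )
  = atan2(0.45817, -0.36643) = 128.651° → normalised to [0°, 360°): 128.651°.

129°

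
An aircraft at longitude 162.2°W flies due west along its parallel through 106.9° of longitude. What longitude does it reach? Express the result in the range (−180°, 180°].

Start at -162.2°; shift −106.9° → -269.1°.
-269.1° lies outside (−180°, 180°]; add 360° → +90.9°.

90.9°E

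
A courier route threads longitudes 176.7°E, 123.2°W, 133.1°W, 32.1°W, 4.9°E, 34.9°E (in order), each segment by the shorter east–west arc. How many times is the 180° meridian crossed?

Leg 1: +176.7° → -123.2°, shortest Δλ = 60.1° (east) — crosses 180°.
Leg 2: -123.2° → -133.1°, shortest Δλ = -9.9° (west) — does not cross 180°.
Leg 3: -133.1° → -32.1°, shortest Δλ = 101.0° (east) — does not cross 180°.
Leg 4: -32.1° → +4.9°, shortest Δλ = 37.0° (east) — does not cross 180°.
Leg 5: +4.9° → +34.9°, shortest Δλ = 30.0° (east) — does not cross 180°.
Total crossings: 1.

1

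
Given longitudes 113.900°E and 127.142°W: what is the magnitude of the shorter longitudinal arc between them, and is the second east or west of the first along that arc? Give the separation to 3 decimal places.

118.958° east

Raw difference: -127.142 − 113.900 = -241.042°.
Normalise into (−180°, 180°]: -241.042° + 360° = 118.958°.
Positive ⇒ the second point lies to the east; separation 118.958°.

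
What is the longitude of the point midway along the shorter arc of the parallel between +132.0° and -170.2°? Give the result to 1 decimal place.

Signed shortest Δλ from +132.0° to -170.2° is +57.8°.
Midpoint longitude = +132.0° + (+57.8°)/2 = +132.0° + 28.9° = +160.9°.
(The naïve average (+132.0 + -170.2)/2 = -19.1° is on the wrong side of the globe.)

+160.9°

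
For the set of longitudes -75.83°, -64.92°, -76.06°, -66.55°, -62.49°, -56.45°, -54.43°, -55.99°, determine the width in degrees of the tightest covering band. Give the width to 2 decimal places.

Sort the longitudes: -76.06°, -75.83°, -66.55°, -64.92°, -62.49°, -56.45°, -55.99°, -54.43°.
Eastward gaps between consecutive values (wrapping around): 0.23°, 9.28°, 1.63°, 2.43°, 6.04°, 0.46°, 1.56°, 338.37°.
Largest gap = 338.37° ⇒ minimal covering band is its complement: 360° − 338.37° = 21.63°.
Band runs from -76.06° eastward to -54.43°.

21.63°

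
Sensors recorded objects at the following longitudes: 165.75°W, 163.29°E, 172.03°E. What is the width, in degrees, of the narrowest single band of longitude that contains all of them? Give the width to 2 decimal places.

30.96°

Sort the longitudes: -165.75°, +163.29°, +172.03°.
Eastward gaps between consecutive values (wrapping around): 329.04°, 8.74°, 22.22°.
Largest gap = 329.04° ⇒ minimal covering band is its complement: 360° − 329.04° = 30.96°.
Band runs from +163.29° eastward to -165.75°, crossing the antimeridian.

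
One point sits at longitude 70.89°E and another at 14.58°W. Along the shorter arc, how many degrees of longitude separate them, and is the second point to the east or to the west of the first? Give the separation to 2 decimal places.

Raw difference: -14.58 − 70.89 = -85.47°.
Normalise into (−180°, 180°]: -85.47° stays -85.47°.
Negative ⇒ the second point lies to the west; separation 85.47°.

85.47° west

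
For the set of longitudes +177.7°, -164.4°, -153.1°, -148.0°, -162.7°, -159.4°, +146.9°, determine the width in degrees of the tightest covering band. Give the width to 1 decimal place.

65.1°

Sort the longitudes: -164.4°, -162.7°, -159.4°, -153.1°, -148.0°, +146.9°, +177.7°.
Eastward gaps between consecutive values (wrapping around): 1.7°, 3.3°, 6.3°, 5.1°, 294.9°, 30.8°, 17.9°.
Largest gap = 294.9° ⇒ minimal covering band is its complement: 360° − 294.9° = 65.1°.
Band runs from +146.9° eastward to -148.0°, crossing the antimeridian.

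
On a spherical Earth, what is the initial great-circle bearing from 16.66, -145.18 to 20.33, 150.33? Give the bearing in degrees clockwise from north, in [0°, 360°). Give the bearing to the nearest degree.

Δλ = 150.33 − -145.18 = 295.51°; wrapped into (−180°, 180°]: -64.49°.
θ = atan2( sin Δλ · cos φ₂ , cos φ₁ · sin φ₂ − sin φ₁ · cos φ₂ · cos Δλ )
  = atan2(-0.84629, 0.21706) = -75.614° → normalised to [0°, 360°): 284.386°.

284°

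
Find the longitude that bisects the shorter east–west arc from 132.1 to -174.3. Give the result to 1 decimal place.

+158.9°

Signed shortest Δλ from +132.1° to -174.3° is +53.6°.
Midpoint longitude = +132.1° + (+53.6°)/2 = +132.1° + 26.8° = +158.9°.
(The naïve average (+132.1 + -174.3)/2 = -21.1° is on the wrong side of the globe.)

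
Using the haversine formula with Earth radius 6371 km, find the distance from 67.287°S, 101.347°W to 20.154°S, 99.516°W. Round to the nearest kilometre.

Δλ = -99.516 − -101.347 = 1.831°.
Δφ = -20.154 − -67.287 = 47.133°.
a = sin²(Δφ/2) + cos φ₁ · cos φ₂ · sin²(Δλ/2) = 0.159943.
c = 2·atan2(√a, √(1−a)) = 0.82288 rad → d = 6371·c ≈ 5242.56 km.

5243 km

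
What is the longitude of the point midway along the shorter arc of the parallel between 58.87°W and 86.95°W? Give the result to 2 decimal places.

72.91°W

Signed shortest Δλ from -58.87° to -86.95° is -28.08°.
Midpoint longitude = -58.87° + (-28.08°)/2 = -58.87° − 14.04° = -72.91°.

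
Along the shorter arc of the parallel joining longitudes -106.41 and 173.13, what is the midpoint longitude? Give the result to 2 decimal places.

Signed shortest Δλ from -106.41° to +173.13° is -80.46°.
Midpoint longitude = -106.41° + (-80.46°)/2 = -106.41° − 40.23° = -146.64°.
(The naïve average (-106.41 + +173.13)/2 = 33.36° is on the wrong side of the globe.)

-146.64°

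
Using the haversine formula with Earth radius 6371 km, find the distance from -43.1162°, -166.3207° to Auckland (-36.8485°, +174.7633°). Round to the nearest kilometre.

Δλ = 174.7633 − -166.3207 = 341.0840°; wrapped into (−180°, 180°]: -18.9160°.
Δφ = -36.8485 − -43.1162 = 6.2677°.
a = sin²(Δφ/2) + cos φ₁ · cos φ₂ · sin²(Δλ/2) = 0.018762.
c = 2·atan2(√a, √(1−a)) = 0.27481 rad → d = 6371·c ≈ 1750.83 km.

1751 km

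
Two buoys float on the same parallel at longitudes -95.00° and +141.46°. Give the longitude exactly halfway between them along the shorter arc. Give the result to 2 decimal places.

-156.77°

Signed shortest Δλ from -95.00° to +141.46° is -123.54°.
Midpoint longitude = -95.00° + (-123.54°)/2 = -95.00° − 61.77° = -156.77°.
(The naïve average (-95.00 + +141.46)/2 = 23.23° is on the wrong side of the globe.)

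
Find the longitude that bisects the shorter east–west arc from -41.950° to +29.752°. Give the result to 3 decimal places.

-6.099°

Signed shortest Δλ from -41.950° to +29.752° is +71.702°.
Midpoint longitude = -41.950° + (+71.702°)/2 = -41.950° + 35.851° = -6.099°.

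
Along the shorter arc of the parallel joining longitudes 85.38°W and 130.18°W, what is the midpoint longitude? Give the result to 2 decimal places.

107.78°W

Signed shortest Δλ from -85.38° to -130.18° is -44.80°.
Midpoint longitude = -85.38° + (-44.80°)/2 = -85.38° − 22.40° = -107.78°.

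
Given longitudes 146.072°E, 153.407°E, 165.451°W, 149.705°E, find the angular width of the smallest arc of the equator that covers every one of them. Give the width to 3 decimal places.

Sort the longitudes: -165.451°, +146.072°, +149.705°, +153.407°.
Eastward gaps between consecutive values (wrapping around): 311.523°, 3.633°, 3.702°, 41.142°.
Largest gap = 311.523° ⇒ minimal covering band is its complement: 360° − 311.523° = 48.477°.
Band runs from +146.072° eastward to -165.451°, crossing the antimeridian.

48.477°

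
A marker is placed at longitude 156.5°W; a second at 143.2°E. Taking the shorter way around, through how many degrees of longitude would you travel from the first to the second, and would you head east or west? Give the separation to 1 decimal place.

60.3° west

Raw difference: 143.2 − -156.5 = 299.7°.
Normalise into (−180°, 180°]: 299.7° − 360° = -60.3°.
Negative ⇒ the second point lies to the west; separation 60.3°.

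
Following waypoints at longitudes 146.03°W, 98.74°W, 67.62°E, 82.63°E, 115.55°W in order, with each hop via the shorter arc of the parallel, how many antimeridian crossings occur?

Leg 1: -146.03° → -98.74°, shortest Δλ = 47.29° (east) — does not cross 180°.
Leg 2: -98.74° → +67.62°, shortest Δλ = 166.36° (east) — does not cross 180°.
Leg 3: +67.62° → +82.63°, shortest Δλ = 15.01° (east) — does not cross 180°.
Leg 4: +82.63° → -115.55°, shortest Δλ = 161.82° (east) — crosses 180°.
Total crossings: 1.

1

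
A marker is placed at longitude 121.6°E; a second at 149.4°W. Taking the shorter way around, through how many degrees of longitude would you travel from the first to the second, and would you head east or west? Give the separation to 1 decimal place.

Raw difference: -149.4 − 121.6 = -271.0°.
Normalise into (−180°, 180°]: -271.0° + 360° = 89.0°.
Positive ⇒ the second point lies to the east; separation 89.0°.

89.0° east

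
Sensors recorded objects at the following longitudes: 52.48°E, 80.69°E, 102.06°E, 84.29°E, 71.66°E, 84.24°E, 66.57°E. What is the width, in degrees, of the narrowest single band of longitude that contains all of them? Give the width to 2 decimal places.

49.58°

Sort the longitudes: +52.48°, +66.57°, +71.66°, +80.69°, +84.24°, +84.29°, +102.06°.
Eastward gaps between consecutive values (wrapping around): 14.09°, 5.09°, 9.03°, 3.55°, 0.05°, 17.77°, 310.42°.
Largest gap = 310.42° ⇒ minimal covering band is its complement: 360° − 310.42° = 49.58°.
Band runs from +52.48° eastward to +102.06°.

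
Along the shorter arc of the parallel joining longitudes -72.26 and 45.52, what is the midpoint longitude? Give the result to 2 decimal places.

-13.37°

Signed shortest Δλ from -72.26° to +45.52° is +117.78°.
Midpoint longitude = -72.26° + (+117.78°)/2 = -72.26° + 58.89° = -13.37°.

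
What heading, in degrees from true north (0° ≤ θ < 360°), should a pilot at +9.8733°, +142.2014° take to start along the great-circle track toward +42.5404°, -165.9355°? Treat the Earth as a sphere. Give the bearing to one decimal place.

44.6°

Δλ = -165.9355 − 142.2014 = -308.1369°; wrapped into (−180°, 180°]: 51.8631°.
θ = atan2( sin Δλ · cos φ₂ , cos φ₁ · sin φ₂ − sin φ₁ · cos φ₂ · cos Δλ )
  = atan2(0.57952, 0.58808) = 44.580° → normalised to [0°, 360°): 44.580°.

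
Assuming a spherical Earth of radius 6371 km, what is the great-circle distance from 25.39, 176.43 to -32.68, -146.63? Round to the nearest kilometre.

7550 km

Δλ = -146.63 − 176.43 = -323.06°; wrapped into (−180°, 180°]: 36.94°.
Δφ = -32.68 − 25.39 = -58.07°.
a = sin²(Δφ/2) + cos φ₁ · cos φ₂ · sin²(Δλ/2) = 0.311878.
c = 2·atan2(√a, √(1−a)) = 1.18506 rad → d = 6371·c ≈ 7550.00 km.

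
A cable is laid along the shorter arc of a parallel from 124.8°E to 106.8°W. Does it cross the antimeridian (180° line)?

Yes

Naïve |-106.8 − 124.8| = 231.6° > 180°, so the shorter arc goes the other way round — across 180°.
Signed shortest Δλ = ((-106.8 − 124.8 + 180) mod 360) − 180 = 128.4°.
Going east by 128.4° from +124.8° passes through 180° before reaching -106.8°.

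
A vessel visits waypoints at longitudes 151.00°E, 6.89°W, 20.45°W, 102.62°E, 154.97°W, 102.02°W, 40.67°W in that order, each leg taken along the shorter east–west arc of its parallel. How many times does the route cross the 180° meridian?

1

Leg 1: +151.00° → -6.89°, shortest Δλ = -157.89° (west) — does not cross 180°.
Leg 2: -6.89° → -20.45°, shortest Δλ = -13.56° (west) — does not cross 180°.
Leg 3: -20.45° → +102.62°, shortest Δλ = 123.07° (east) — does not cross 180°.
Leg 4: +102.62° → -154.97°, shortest Δλ = 102.41° (east) — crosses 180°.
Leg 5: -154.97° → -102.02°, shortest Δλ = 52.95° (east) — does not cross 180°.
Leg 6: -102.02° → -40.67°, shortest Δλ = 61.35° (east) — does not cross 180°.
Total crossings: 1.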